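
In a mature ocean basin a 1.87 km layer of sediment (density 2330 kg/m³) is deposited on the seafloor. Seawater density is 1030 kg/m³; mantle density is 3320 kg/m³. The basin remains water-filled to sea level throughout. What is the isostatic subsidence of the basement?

1.06 km

Submarine loading: the sediment displaces seawater, and the subsidence is in turn flooded, so s (ρ_m − ρ_w) = t (ρ_sed − ρ_w).
s = 1.87 km × (2330 − 1030) / (3320 − 1030) = 1.06 km.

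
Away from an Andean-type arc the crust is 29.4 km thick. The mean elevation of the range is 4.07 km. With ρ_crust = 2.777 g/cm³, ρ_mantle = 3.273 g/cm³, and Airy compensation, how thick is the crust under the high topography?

Root depth r = h ρ_c / (ρ_m − ρ_c) = 4.07 km × 2.777 / 0.496 = 22.79 km.
Total thickness = T + h + r = 29.4 km + 4.07 km + 22.79 km = 56.3 km.

56.3 km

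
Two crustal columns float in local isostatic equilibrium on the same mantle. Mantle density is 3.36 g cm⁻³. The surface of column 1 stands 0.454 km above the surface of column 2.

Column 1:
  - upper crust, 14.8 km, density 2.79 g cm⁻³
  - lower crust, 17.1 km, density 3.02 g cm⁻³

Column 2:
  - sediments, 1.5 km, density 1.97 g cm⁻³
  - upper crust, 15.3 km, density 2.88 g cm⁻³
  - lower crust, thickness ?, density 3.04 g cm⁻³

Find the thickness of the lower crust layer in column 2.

10.3 km

Take the compensation level at the base of the deeper column (depth z_c below the surface of column 1) and equate Σ ρ_i t_i down to z_c; mantle fills any gap and the z_c terms cancel.
Column 1: 14.8×2.79 + 17.1×3.02 + (z_c − 31.9)×3.36
Column 2: 0.454×0 + 1.5×1.97 + 15.3×2.88 + x×3.04 + (z_c − 0.454 − 16.8 − x)×3.36
The z_c×3.36 term appears on both sides and cancels. Collect the known terms of each column as K = Σ(ρt)_known − 3.36 × (depth of known layers): K_1 = 92.934 − 3.36×31.9 = −14.25; K_2 = 47.019 − 3.36×(0.454 + 16.8) = −10.95444.
Balance: K_1 = K_2 − x×(3.36 − 3.04), so x = (K_2 − K_1)/(3.36 − 3.04) = 3.29556/0.32 = 10.3 km.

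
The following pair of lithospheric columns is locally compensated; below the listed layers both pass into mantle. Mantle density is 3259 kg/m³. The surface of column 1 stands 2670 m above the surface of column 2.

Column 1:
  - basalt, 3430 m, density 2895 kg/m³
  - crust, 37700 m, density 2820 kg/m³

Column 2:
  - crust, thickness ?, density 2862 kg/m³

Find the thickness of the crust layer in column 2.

Take the compensation level at the base of the deeper column (depth z_c below the surface of column 1) and equate Σ ρ_i t_i down to z_c; mantle fills any gap and the z_c terms cancel.
Column 1: 3430×2895 + 37700×2820 + (z_c − 41130)×3259
Column 2: 2670×0 + x×2862 + (z_c − 2670 − 0 − x)×3259
The z_c×3259 term appears on both sides and cancels. Collect the known terms of each column as K = Σ(ρt)_known − 3259 × (depth of known layers): K_1 = 116243850 − 3259×41130 = −17798820; K_2 = 0 − 3259×(2670 + 0) = −8701530.
Balance: K_1 = K_2 − x×(3259 − 2862), so x = (K_2 − K_1)/(3259 − 2862) = 9097290/397 = 22900 m.

22900 m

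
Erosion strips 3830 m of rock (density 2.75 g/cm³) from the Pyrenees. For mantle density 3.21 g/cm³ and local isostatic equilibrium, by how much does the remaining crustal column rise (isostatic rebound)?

Unloading: uplift u = e ρ_c/ρ_m = 3830 m × 2.75/3.21 = 3280 m.

3280 m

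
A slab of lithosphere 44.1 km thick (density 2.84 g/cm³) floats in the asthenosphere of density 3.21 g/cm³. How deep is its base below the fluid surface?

39 km

Draft d = t ρ_obj/ρ_fluid = 44.1 km × 2.84/3.21 = 39 km.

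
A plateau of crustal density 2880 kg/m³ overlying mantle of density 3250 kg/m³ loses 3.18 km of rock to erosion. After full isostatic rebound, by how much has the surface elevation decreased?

Rebound u = e ρ_c/ρ_m = 3.18 km × 2880/3250 = 2.818 km.
Net surface drop = e − u = 3.18 km − 2.818 km = e (ρ_m − ρ_c)/ρ_m = 0.362 km.

0.362 km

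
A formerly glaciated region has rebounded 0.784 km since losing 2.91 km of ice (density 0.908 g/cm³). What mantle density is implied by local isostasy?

ρ_m = ρ_ice t / u = 0.908 × 2.91 km/0.784 km = 3.37 g/cm³.

3.37 g/cm³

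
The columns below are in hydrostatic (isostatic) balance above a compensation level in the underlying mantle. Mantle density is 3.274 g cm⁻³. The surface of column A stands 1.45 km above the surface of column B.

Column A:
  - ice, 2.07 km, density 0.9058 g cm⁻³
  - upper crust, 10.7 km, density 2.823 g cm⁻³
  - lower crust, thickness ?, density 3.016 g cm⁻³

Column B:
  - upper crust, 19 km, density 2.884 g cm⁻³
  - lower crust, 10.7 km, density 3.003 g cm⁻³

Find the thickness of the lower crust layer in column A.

Take the compensation level at the base of the deeper column (depth z_c below the surface of column A) and equate Σ ρ_i t_i down to z_c; mantle fills any gap and the z_c terms cancel.
Column A: 2.07×0.9058 + 10.7×2.823 + x×3.016 + (z_c − 12.77 − x)×3.274
Column B: 1.45×0 + 19×2.884 + 10.7×3.003 + (z_c − 1.45 − 29.7)×3.274
The z_c×3.274 term appears on both sides and cancels. Collect the known terms of each column as K = Σ(ρt)_known − 3.274 × (depth of known layers): K_A = 32.081106 − 3.274×12.77 = −9.727874; K_B = 86.9281 − 3.274×(1.45 + 29.7) = −15.057.
Balance: K_A − x×(3.274 − 3.016) = K_B, so x = (K_A − K_B)/(3.274 − 3.016) = 5.32913/0.258 = 20.7 km.

20.7 km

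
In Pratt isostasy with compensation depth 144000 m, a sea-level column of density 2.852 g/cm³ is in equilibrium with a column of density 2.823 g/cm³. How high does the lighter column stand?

1480 m

ρ_ref D = ρ (D + h) → h = D (ρ_ref − ρ)/ρ.
h = 144000 m × (2.852 − 2.823)/2.823 = 1480 m.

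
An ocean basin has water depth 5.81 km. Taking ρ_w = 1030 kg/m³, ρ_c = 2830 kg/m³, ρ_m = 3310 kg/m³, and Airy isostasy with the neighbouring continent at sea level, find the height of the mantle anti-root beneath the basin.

21.8 km

Balancing pressure at the compensation depth: replacing crust with seawater at the top is compensated by replacing crust with mantle at the base: d (ρ_c − ρ_w) = a (ρ_m − ρ_c).
a = d (ρ_c − ρ_w)/(ρ_m − ρ_c) = 5.81 km × 1800/480 = 21.8 km.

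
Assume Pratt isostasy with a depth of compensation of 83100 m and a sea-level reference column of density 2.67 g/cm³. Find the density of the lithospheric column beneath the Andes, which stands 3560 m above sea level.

Pratt balance: ρ_ref D = ρ (D + h).
ρ = ρ_ref D/(D + h) = 2.67 × 83100 m/(83100 m + 3560 m) = 2.56 g/cm³.

2.56 g/cm³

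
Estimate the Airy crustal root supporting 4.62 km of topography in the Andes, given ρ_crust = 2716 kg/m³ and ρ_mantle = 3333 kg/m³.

20.3 km

By Archimedes' principle applied to the lithosphere: the weight of the topography is balanced by the buoyancy of the root, ρ_c h = (ρ_m − ρ_c) r.
r = h · ρ_c / (ρ_m − ρ_c) = 4.62 km × 2716 / (3333 − 2716) = 20.3 km.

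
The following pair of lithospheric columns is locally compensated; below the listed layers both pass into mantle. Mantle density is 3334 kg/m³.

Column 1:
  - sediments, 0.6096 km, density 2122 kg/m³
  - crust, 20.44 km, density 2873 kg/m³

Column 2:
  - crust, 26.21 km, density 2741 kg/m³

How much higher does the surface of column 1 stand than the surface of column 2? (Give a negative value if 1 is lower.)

−1.61 km

For any compensation level in the mantle, the mantle terms cancel and isostasy reduces to e = (Σt_1 − Σt_2) − (Σ(ρt)_1 − Σ(ρt)_2) / ρ_m.
Σt_1 = 21.0496 km; Σt_2 = 26.21 km; Σ(ρt)_1 = 60017.6912; Σ(ρt)_2 = 71841.61 (in km·kg/m³).
e = (21.0496 − 26.21) − (60017.6912 − 71841.61) / 3334 = −1.61 km.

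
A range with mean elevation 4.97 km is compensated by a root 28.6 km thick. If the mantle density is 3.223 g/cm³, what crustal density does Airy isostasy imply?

2.75 g/cm³

ρ_c h = (ρ_m − ρ_c) r → ρ_c (h + r) = ρ_m r → ρ_c = ρ_m r / (h + r).
ρ_c = 3.223 × 28.6 km / (4.97 km + 28.6 km) = 2.75 g/cm³.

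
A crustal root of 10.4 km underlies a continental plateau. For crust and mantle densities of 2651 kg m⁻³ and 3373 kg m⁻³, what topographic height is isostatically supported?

2.83 km

Isostatic balance requires: ρ_c h = (ρ_m − ρ_c) r.
h = r (ρ_m − ρ_c) / ρ_c = 10.4 km × (3373 − 2651) / 2651 = 2.83 km.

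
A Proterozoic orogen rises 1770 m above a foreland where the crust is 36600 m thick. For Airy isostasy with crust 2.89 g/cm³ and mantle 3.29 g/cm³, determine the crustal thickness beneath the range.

51200 m

Root depth r = h ρ_c / (ρ_m − ρ_c) = 1770 m × 2.89 / 0.4 = 12790 m.
Total thickness = T + h + r = 36600 m + 1770 m + 12790 m = 51200 m.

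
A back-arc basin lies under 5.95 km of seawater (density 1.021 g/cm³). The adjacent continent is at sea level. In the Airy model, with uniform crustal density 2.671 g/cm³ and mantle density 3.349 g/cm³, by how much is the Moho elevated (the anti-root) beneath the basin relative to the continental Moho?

Balancing pressure at the compensation depth: replacing crust with seawater at the top is compensated by replacing crust with mantle at the base: d (ρ_c − ρ_w) = a (ρ_m − ρ_c).
a = d (ρ_c − ρ_w)/(ρ_m − ρ_c) = 5.95 km × 1.65/0.678 = 14.5 km.

14.5 km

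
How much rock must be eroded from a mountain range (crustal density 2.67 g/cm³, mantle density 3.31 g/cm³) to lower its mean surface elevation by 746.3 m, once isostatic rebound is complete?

Net drop Δ = e − u = e − e ρ_c/ρ_m = e (ρ_m − ρ_c)/ρ_m.
e = Δ ρ_m/(ρ_m − ρ_c) = 746.3 m × 3.31/0.64 = 3860 m.

3860 m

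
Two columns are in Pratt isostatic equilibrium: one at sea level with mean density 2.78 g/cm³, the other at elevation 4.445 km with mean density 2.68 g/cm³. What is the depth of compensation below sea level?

119 km

ρ_ref D = ρ (D + h) → D (ρ_ref − ρ) = ρ h.
D = ρ h/(ρ_ref − ρ) = 2.68 × 4.445 km/(2.78 − 2.68) = 119 km.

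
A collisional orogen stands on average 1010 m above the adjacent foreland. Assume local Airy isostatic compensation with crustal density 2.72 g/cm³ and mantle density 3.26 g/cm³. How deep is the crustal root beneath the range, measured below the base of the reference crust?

In Airy isostatic equilibrium: the weight of the topography is balanced by the buoyancy of the root, ρ_c h = (ρ_m − ρ_c) r.
r = h · ρ_c / (ρ_m − ρ_c) = 1010 m × 2.72 / (3.26 − 2.72) = 5090 m.

5090 m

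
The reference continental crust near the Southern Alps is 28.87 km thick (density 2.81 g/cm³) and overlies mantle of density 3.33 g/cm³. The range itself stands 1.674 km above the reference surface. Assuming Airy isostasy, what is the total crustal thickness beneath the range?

Root depth r = h ρ_c / (ρ_m − ρ_c) = 1.674 km × 2.81 / 0.52 = 9.046 km.
Total thickness = T + h + r = 28.87 km + 1.674 km + 9.046 km = 39.6 km.

39.6 km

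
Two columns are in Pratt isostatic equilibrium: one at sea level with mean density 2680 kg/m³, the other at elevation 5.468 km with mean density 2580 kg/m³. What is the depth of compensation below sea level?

141 km

ρ_ref D = ρ (D + h) → D (ρ_ref − ρ) = ρ h.
D = ρ h/(ρ_ref − ρ) = 2580 × 5.468 km/(2680 − 2580) = 141 km.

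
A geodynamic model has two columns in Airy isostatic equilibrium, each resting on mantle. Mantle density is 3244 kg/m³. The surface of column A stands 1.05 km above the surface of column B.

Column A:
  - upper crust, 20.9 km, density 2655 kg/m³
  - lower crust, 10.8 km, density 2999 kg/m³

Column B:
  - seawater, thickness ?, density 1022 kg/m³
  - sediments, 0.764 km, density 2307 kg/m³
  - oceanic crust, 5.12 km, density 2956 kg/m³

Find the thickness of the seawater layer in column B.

Take the compensation level at the base of the deeper column (depth z_c below the surface of column A) and equate Σ ρ_i t_i down to z_c; mantle fills any gap and the z_c terms cancel.
Column A: 20.9×2655 + 10.8×2999 + (z_c − 31.7)×3244
Column B: 1.05×0 + x×1022 + 0.764×2307 + 5.12×2956 + (z_c − 1.05 − 5.884 − x)×3244
The z_c×3244 term appears on both sides and cancels. Collect the known terms of each column as K = Σ(ρt)_known − 3244 × (depth of known layers): K_A = 87878.7 − 3244×31.7 = −14956.1; K_B = 16897.268 − 3244×(1.05 + 5.884) = −5596.628.
Balance: K_A = K_B − x×(3244 − 1022), so x = (K_B − K_A)/(3244 − 1022) = 9359.47/2222 = 4.21 km.

4.21 km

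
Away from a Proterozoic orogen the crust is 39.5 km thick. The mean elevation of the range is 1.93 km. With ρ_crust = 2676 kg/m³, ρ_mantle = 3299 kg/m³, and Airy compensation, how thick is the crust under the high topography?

49.7 km

Root depth r = h ρ_c / (ρ_m − ρ_c) = 1.93 km × 2676 / 623 = 8.29 km.
Total thickness = T + h + r = 39.5 km + 1.93 km + 8.29 km = 49.7 km.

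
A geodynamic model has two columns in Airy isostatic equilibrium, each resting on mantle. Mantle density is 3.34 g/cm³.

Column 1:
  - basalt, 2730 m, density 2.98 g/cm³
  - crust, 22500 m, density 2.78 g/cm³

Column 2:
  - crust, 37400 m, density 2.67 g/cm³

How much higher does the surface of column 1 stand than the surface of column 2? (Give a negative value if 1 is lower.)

For any compensation level in the mantle, the mantle terms cancel and isostasy reduces to e = (Σt_1 − Σt_2) − (Σ(ρt)_1 − Σ(ρt)_2) / ρ_m.
Σt_1 = 25230 m; Σt_2 = 37400 m; Σ(ρt)_1 = 70685.4; Σ(ρt)_2 = 99858 (in m·g/cm³).
e = (25230 − 37400) − (70685.4 − 99858) / 3.34 = −3440 m.

−3440 m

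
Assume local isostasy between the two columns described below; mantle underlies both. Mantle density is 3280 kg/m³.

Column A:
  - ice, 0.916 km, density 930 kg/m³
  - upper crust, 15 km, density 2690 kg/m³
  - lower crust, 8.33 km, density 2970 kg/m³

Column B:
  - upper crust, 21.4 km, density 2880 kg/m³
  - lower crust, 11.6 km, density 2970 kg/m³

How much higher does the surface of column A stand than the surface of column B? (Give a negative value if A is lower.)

For any compensation level in the mantle, the mantle terms cancel and isostasy reduces to e = (Σt_A − Σt_B) − (Σ(ρt)_A − Σ(ρt)_B) / ρ_m.
Σt_A = 24.246 km; Σt_B = 33 km; Σ(ρt)_A = 65941.98; Σ(ρt)_B = 96084 (in km·kg/m³).
e = (24.246 − 33) − (65941.98 − 96084) / 3280 = 0.436 km.

0.436 km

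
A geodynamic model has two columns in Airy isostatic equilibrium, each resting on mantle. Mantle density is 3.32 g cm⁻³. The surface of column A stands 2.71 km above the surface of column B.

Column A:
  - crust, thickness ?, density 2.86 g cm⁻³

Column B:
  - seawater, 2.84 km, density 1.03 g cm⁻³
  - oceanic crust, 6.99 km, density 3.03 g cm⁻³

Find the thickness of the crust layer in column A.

38.1 km

Take the compensation level at the base of the deeper column (depth z_c below the surface of column A) and equate Σ ρ_i t_i down to z_c; mantle fills any gap and the z_c terms cancel.
Column A: x×2.86 + (z_c − 0 − x)×3.32
Column B: 2.71×0 + 2.84×1.03 + 6.99×3.03 + (z_c − 2.71 − 9.83)×3.32
The z_c×3.32 term appears on both sides and cancels. Collect the known terms of each column as K = Σ(ρt)_known − 3.32 × (depth of known layers): K_A = 0 − 3.32×0 = 0; K_B = 24.1049 − 3.32×(2.71 + 9.83) = −17.5279.
Balance: K_A − x×(3.32 − 2.86) = K_B, so x = (K_A − K_B)/(3.32 − 2.86) = 17.5279/0.46 = 38.1 km.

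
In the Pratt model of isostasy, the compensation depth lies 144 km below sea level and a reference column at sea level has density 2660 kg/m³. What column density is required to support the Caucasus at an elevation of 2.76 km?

Pratt balance: ρ_ref D = ρ (D + h).
ρ = ρ_ref D/(D + h) = 2660 × 144 km/(144 km + 2.76 km) = 2610 kg/m³.

2610 kg/m³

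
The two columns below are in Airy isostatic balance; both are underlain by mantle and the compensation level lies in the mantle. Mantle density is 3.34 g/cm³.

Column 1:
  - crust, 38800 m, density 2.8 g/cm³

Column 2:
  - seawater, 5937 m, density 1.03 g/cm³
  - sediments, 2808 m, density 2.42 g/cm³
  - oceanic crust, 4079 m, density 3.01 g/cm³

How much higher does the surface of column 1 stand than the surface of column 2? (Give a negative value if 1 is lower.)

990 m

For any compensation level in the mantle, the mantle terms cancel and isostasy reduces to e = (Σt_1 − Σt_2) − (Σ(ρt)_1 − Σ(ρt)_2) / ρ_m.
Σt_1 = 38800 m; Σt_2 = 12824 m; Σ(ρt)_1 = 108640; Σ(ρt)_2 = 25188.26 (in m·g/cm³).
e = (38800 − 12824) − (108640 − 25188.26) / 3.34 = 990 m.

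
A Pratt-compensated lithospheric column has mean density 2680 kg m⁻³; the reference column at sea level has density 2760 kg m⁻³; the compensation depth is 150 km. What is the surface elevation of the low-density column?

4.48 km

ρ_ref D = ρ (D + h) → h = D (ρ_ref − ρ)/ρ.
h = 150 km × (2760 − 2680)/2680 = 4.48 km.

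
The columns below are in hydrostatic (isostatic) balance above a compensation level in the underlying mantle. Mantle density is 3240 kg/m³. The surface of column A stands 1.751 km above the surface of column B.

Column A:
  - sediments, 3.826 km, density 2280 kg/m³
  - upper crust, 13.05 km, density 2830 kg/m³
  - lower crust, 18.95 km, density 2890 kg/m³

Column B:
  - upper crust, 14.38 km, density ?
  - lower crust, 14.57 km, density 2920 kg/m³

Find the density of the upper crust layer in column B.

Take the compensation level at the base of the deeper column (depth z_c below the surface of column A) and equate Σ ρ_i t_i down to z_c; mantle fills any gap and the z_c terms cancel.
Column A: 3.826×2280 + 13.05×2830 + 18.95×2890 + (z_c − 35.826)×3240
Column B: 1.751×0 + 14.38×ρ + 14.57×2920 + (z_c − 1.751 − 28.95)×3240
The z_c×3240 term appears on both sides and cancels. Collect the known terms of each column as K = Σ(ρt)_known − 3240 × (depth of known layers): K_A = 100420.28 − 3240×35.826 = −15655.96; K_B = 42544.4 − 3240×(1.751 + 28.95) = −56926.84.
Balance: K_A = K_B + 14.38×ρ, so ρ = (K_A − K_B)/14.38 = 41270.9/14.38 = 2870 kg/m³.

2870 kg/m³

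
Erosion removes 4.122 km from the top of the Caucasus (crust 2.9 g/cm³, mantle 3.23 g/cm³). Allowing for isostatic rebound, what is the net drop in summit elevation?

Rebound u = e ρ_c/ρ_m = 4.122 km × 2.9/3.23 = 3.701 km.
Net surface drop = e − u = 4.122 km − 3.701 km = e (ρ_m − ρ_c)/ρ_m = 0.421 km.

0.421 km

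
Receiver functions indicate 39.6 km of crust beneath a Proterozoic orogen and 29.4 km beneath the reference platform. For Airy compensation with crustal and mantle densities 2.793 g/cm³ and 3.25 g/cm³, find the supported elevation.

1.43 km

Excess crust Δ = 39.6 km − 29.4 km = 10.2 km, split between elevation h and root r with h + r = Δ.
Airy balance ρ_c h = (ρ_m − ρ_c) r gives r = h ρ_c/(ρ_m − ρ_c), so h (1 + ρ_c/(ρ_m − ρ_c)) = Δ, i.e. h = Δ (ρ_m − ρ_c)/ρ_m.
h = 10.2 km × 0.457/3.25 = 1.43 km.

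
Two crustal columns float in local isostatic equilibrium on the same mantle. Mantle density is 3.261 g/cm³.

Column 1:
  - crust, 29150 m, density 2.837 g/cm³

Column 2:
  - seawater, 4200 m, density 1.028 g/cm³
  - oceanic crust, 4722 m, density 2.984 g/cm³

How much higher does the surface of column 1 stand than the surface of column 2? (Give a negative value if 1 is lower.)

513 m

For any compensation level in the mantle, the mantle terms cancel and isostasy reduces to e = (Σt_1 − Σt_2) − (Σ(ρt)_1 − Σ(ρt)_2) / ρ_m.
Σt_1 = 29150 m; Σt_2 = 8922 m; Σ(ρt)_1 = 82698.55; Σ(ρt)_2 = 18408.048 (in m·g/cm³).
e = (29150 − 8922) − (82698.55 − 18408.048) / 3.261 = 513 m.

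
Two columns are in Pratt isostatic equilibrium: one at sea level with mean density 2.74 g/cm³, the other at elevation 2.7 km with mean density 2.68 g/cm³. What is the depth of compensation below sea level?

ρ_ref D = ρ (D + h) → D (ρ_ref − ρ) = ρ h.
D = ρ h/(ρ_ref − ρ) = 2.68 × 2.7 km/(2.74 − 2.68) = 121 km.

121 km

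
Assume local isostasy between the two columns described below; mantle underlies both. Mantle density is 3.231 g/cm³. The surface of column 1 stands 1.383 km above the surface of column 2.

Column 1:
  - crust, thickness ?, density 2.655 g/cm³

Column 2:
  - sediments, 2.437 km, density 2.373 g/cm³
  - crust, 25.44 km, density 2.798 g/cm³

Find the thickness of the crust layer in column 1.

30.5 km

Take the compensation level at the base of the deeper column (depth z_c below the surface of column 1) and equate Σ ρ_i t_i down to z_c; mantle fills any gap and the z_c terms cancel.
Column 1: x×2.655 + (z_c − 0 − x)×3.231
Column 2: 1.383×0 + 2.437×2.373 + 25.44×2.798 + (z_c − 1.383 − 27.877)×3.231
The z_c×3.231 term appears on both sides and cancels. Collect the known terms of each column as K = Σ(ρt)_known − 3.231 × (depth of known layers): K_1 = 0 − 3.231×0 = 0; K_2 = 76.964121 − 3.231×(1.383 + 27.877) = −17.574939.
Balance: K_1 − x×(3.231 − 2.655) = K_2, so x = (K_1 − K_2)/(3.231 − 2.655) = 17.5749/0.576 = 30.5 km.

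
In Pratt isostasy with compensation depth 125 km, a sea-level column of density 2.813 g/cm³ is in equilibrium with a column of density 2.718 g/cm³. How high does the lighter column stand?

4.37 km

ρ_ref D = ρ (D + h) → h = D (ρ_ref − ρ)/ρ.
h = 125 km × (2.813 − 2.718)/2.718 = 4.37 km.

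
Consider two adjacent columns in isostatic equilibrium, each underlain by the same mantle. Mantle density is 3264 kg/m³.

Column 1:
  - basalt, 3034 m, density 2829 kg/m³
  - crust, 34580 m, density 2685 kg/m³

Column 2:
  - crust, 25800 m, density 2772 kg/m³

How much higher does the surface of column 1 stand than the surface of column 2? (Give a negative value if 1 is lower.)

For any compensation level in the mantle, the mantle terms cancel and isostasy reduces to e = (Σt_1 − Σt_2) − (Σ(ρt)_1 − Σ(ρt)_2) / ρ_m.
Σt_1 = 37614 m; Σt_2 = 25800 m; Σ(ρt)_1 = 101430486; Σ(ρt)_2 = 71517600 (in m·kg/m³).
e = (37614 − 25800) − (101430486 − 71517600) / 3264 = 2650 m.

2650 m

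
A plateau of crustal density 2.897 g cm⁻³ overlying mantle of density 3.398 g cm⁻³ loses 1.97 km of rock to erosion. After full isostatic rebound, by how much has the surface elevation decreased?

0.29 km

Rebound u = e ρ_c/ρ_m = 1.97 km × 2.897/3.398 = 1.68 km.
Net surface drop = e − u = 1.97 km − 1.68 km = e (ρ_m − ρ_c)/ρ_m = 0.29 km.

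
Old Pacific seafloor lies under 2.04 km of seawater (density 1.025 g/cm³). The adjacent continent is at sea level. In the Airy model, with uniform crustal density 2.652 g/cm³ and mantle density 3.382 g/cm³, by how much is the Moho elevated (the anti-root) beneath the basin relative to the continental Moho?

Balancing pressure at the compensation depth: replacing crust with seawater at the top is compensated by replacing crust with mantle at the base: d (ρ_c − ρ_w) = a (ρ_m − ρ_c).
a = d (ρ_c − ρ_w)/(ρ_m − ρ_c) = 2.04 km × 1.627/0.73 = 4.55 km.

4.55 km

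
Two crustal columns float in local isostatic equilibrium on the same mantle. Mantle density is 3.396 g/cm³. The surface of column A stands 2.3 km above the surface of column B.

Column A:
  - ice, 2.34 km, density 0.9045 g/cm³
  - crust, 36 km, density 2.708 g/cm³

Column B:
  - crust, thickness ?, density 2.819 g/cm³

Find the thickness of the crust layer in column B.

39.5 km

Take the compensation level at the base of the deeper column (depth z_c below the surface of column A) and equate Σ ρ_i t_i down to z_c; mantle fills any gap and the z_c terms cancel.
Column A: 2.34×0.9045 + 36×2.708 + (z_c − 38.34)×3.396
Column B: 2.3×0 + x×2.819 + (z_c − 2.3 − 0 − x)×3.396
The z_c×3.396 term appears on both sides and cancels. Collect the known terms of each column as K = Σ(ρt)_known − 3.396 × (depth of known layers): K_A = 99.60453 − 3.396×38.34 = −30.59811; K_B = 0 − 3.396×(2.3 + 0) = −7.8108.
Balance: K_A = K_B − x×(3.396 − 2.819), so x = (K_B − K_A)/(3.396 − 2.819) = 22.7873/0.577 = 39.5 km.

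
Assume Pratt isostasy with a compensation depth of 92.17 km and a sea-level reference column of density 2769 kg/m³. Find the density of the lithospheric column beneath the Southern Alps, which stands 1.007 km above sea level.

2740 kg/m³

Pratt balance: ρ_ref D = ρ (D + h).
ρ = ρ_ref D/(D + h) = 2769 × 92.17 km/(92.17 km + 1.007 km) = 2740 kg/m³.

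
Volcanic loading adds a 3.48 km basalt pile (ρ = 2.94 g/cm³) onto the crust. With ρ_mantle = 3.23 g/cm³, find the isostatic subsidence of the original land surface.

3.17 km

Subaerial loading: s = t ρ_load / ρ_m.
s = 3.48 km × 2.94/3.23 = 3.17 km.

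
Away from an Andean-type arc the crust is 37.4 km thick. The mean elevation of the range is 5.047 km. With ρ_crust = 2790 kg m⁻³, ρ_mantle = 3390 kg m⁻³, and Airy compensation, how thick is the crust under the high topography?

65.9 km

Root depth r = h ρ_c / (ρ_m − ρ_c) = 5.047 km × 2790 / 600 = 23.47 km.
Total thickness = T + h + r = 37.4 km + 5.047 km + 23.47 km = 65.9 km.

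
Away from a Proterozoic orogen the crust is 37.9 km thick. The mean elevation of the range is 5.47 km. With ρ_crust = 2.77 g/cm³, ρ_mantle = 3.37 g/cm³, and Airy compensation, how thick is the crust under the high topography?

68.6 km

Root depth r = h ρ_c / (ρ_m − ρ_c) = 5.47 km × 2.77 / 0.6 = 25.25 km.
Total thickness = T + h + r = 37.9 km + 5.47 km + 25.25 km = 68.6 km.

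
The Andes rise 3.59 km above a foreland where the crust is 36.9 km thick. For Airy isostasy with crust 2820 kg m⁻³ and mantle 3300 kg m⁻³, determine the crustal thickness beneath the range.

Root depth r = h ρ_c / (ρ_m − ρ_c) = 3.59 km × 2820 / 480 = 21.09 km.
Total thickness = T + h + r = 36.9 km + 3.59 km + 21.09 km = 61.6 km.

61.6 km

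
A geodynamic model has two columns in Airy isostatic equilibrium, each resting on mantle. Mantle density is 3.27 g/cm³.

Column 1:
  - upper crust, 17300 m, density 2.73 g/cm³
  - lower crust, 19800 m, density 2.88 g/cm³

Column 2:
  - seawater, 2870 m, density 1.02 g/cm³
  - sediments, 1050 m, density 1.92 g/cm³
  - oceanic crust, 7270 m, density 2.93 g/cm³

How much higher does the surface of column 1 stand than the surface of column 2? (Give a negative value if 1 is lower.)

2050 m

For any compensation level in the mantle, the mantle terms cancel and isostasy reduces to e = (Σt_1 − Σt_2) − (Σ(ρt)_1 − Σ(ρt)_2) / ρ_m.
Σt_1 = 37100 m; Σt_2 = 11190 m; Σ(ρt)_1 = 104253; Σ(ρt)_2 = 26244.5 (in m·g/cm³).
e = (37100 − 11190) − (104253 − 26244.5) / 3.27 = 2050 m.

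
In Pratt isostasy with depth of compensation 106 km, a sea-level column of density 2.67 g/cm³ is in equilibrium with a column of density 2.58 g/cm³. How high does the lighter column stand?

3.7 km

ρ_ref D = ρ (D + h) → h = D (ρ_ref − ρ)/ρ.
h = 106 km × (2.67 − 2.58)/2.58 = 3.7 km.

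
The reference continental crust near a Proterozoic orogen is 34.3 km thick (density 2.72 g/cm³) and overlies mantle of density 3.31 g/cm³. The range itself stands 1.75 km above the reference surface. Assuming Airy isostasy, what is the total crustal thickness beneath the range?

Root depth r = h ρ_c / (ρ_m − ρ_c) = 1.75 km × 2.72 / 0.59 = 8.068 km.
Total thickness = T + h + r = 34.3 km + 1.75 km + 8.068 km = 44.1 km.

44.1 km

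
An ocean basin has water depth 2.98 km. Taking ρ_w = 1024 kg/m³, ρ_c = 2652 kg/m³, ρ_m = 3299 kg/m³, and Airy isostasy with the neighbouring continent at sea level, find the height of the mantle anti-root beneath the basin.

7.5 km

Balancing pressure at the compensation depth: replacing crust with seawater at the top is compensated by replacing crust with mantle at the base: d (ρ_c − ρ_w) = a (ρ_m − ρ_c).
a = d (ρ_c − ρ_w)/(ρ_m − ρ_c) = 2.98 km × 1628/647 = 7.5 km.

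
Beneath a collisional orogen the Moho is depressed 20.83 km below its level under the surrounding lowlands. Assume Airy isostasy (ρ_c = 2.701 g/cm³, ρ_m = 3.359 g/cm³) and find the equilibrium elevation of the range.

5.07 km

For local isostatic compensation: ρ_c h = (ρ_m − ρ_c) r.
h = r (ρ_m − ρ_c) / ρ_c = 20.83 km × (3.359 − 2.701) / 2.701 = 5.07 km.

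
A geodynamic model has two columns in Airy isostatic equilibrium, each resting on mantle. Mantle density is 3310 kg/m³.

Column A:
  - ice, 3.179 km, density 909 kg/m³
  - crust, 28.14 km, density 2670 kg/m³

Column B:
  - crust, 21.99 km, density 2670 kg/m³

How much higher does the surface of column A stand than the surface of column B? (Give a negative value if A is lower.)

For any compensation level in the mantle, the mantle terms cancel and isostasy reduces to e = (Σt_A − Σt_B) − (Σ(ρt)_A − Σ(ρt)_B) / ρ_m.
Σt_A = 31.319 km; Σt_B = 21.99 km; Σ(ρt)_A = 78023.511; Σ(ρt)_B = 58713.3 (in km·kg/m³).
e = (31.319 − 21.99) − (78023.511 − 58713.3) / 3310 = 3.5 km.

3.5 km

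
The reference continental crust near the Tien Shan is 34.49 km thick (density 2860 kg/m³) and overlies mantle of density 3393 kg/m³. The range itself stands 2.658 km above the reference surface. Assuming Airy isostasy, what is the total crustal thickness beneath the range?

Root depth r = h ρ_c / (ρ_m − ρ_c) = 2.658 km × 2860 / 533 = 14.26 km.
Total thickness = T + h + r = 34.49 km + 2.658 km + 14.26 km = 51.4 km.

51.4 km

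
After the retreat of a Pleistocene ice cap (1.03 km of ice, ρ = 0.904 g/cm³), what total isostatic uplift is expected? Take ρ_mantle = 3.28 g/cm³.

Removing the load lets mantle flow back in; uplift u satisfies ρ_ice t = ρ_m u.
u = t ρ_ice/ρ_m = 1.03 km × 0.904/3.28 = 0.284 km.

0.284 km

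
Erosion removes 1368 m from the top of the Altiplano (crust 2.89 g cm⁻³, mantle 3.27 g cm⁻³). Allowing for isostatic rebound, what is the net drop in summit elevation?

Rebound u = e ρ_c/ρ_m = 1368 m × 2.89/3.27 = 1209 m.
Net surface drop = e − u = 1368 m − 1209 m = e (ρ_m − ρ_c)/ρ_m = 159 m.

159 m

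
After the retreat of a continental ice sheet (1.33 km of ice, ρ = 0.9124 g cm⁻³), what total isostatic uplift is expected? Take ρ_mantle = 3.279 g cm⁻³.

Removing the load lets mantle flow back in; uplift u satisfies ρ_ice t = ρ_m u.
u = t ρ_ice/ρ_m = 1.33 km × 0.9124/3.279 = 0.37 km.

0.37 km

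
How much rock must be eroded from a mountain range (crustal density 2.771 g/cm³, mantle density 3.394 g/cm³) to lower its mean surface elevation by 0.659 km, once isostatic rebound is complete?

Net drop Δ = e − u = e − e ρ_c/ρ_m = e (ρ_m − ρ_c)/ρ_m.
e = Δ ρ_m/(ρ_m − ρ_c) = 0.659 km × 3.394/0.623 = 3.59 km.

3.59 km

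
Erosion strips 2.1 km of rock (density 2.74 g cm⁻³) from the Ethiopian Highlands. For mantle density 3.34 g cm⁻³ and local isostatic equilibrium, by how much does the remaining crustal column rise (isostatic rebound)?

Unloading: uplift u = e ρ_c/ρ_m = 2.1 km × 2.74/3.34 = 1.72 km.

1.72 km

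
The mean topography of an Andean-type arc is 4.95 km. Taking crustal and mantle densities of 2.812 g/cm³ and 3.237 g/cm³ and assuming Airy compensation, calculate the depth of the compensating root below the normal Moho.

32.8 km

In Airy isostatic equilibrium: the weight of the topography is balanced by the buoyancy of the root, ρ_c h = (ρ_m − ρ_c) r.
r = h · ρ_c / (ρ_m − ρ_c) = 4.95 km × 2.812 / (3.237 − 2.812) = 32.8 km.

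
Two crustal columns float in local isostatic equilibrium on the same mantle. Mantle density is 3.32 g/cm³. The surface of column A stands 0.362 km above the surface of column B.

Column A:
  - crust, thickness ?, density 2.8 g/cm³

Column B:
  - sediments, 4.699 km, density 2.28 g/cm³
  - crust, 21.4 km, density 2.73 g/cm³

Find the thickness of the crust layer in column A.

36 km

Take the compensation level at the base of the deeper column (depth z_c below the surface of column A) and equate Σ ρ_i t_i down to z_c; mantle fills any gap and the z_c terms cancel.
Column A: x×2.8 + (z_c − 0 − x)×3.32
Column B: 0.362×0 + 4.699×2.28 + 21.4×2.73 + (z_c − 0.362 − 26.099)×3.32
The z_c×3.32 term appears on both sides and cancels. Collect the known terms of each column as K = Σ(ρt)_known − 3.32 × (depth of known layers): K_A = 0 − 3.32×0 = 0; K_B = 69.13572 − 3.32×(0.362 + 26.099) = −18.7148.
Balance: K_A − x×(3.32 − 2.8) = K_B, so x = (K_A − K_B)/(3.32 − 2.8) = 18.7148/0.52 = 36 km.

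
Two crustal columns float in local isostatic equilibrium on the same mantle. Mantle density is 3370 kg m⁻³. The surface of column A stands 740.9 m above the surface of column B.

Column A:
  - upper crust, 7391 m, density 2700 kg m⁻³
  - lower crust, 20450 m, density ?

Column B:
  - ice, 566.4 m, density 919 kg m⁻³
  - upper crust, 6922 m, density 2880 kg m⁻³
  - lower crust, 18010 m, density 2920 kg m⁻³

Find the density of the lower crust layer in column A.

Take the compensation level at the base of the deeper column (depth z_c below the surface of column A) and equate Σ ρ_i t_i down to z_c; mantle fills any gap and the z_c terms cancel.
Column A: 7391×2700 + 20450×ρ + (z_c − 27841)×3370
Column B: 740.9×0 + 566.4×919 + 6922×2880 + 18010×2920 + (z_c − 740.9 − 25498.4)×3370
The z_c×3370 term appears on both sides and cancels. Collect the known terms of each column as K = Σ(ρt)_known − 3370 × (depth of known layers): K_A = 19955700 − 3370×27841 = −73868470; K_B = 73045081.6 − 3370×(740.9 + 25498.4) = −15381359.4.
Balance: K_A + 20450×ρ = K_B, so ρ = (K_B − K_A)/20450 = 58487100/20450 = 2860 kg m⁻³.

2860 kg m⁻³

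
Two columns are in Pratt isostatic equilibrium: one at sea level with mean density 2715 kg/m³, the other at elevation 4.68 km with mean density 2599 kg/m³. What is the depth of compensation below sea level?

ρ_ref D = ρ (D + h) → D (ρ_ref − ρ) = ρ h.
D = ρ h/(ρ_ref − ρ) = 2599 × 4.68 km/(2715 − 2599) = 105 km.

105 km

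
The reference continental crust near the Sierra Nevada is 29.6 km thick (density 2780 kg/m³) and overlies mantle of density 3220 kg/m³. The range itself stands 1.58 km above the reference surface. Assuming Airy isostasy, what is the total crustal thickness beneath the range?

41.2 km

Root depth r = h ρ_c / (ρ_m − ρ_c) = 1.58 km × 2780 / 440 = 9.983 km.
Total thickness = T + h + r = 29.6 km + 1.58 km + 9.983 km = 41.2 km.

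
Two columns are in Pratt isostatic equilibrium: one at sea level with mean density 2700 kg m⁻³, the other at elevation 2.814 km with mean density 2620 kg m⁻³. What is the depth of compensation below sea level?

92.2 km

ρ_ref D = ρ (D + h) → D (ρ_ref − ρ) = ρ h.
D = ρ h/(ρ_ref − ρ) = 2620 × 2.814 km/(2700 − 2620) = 92.2 km.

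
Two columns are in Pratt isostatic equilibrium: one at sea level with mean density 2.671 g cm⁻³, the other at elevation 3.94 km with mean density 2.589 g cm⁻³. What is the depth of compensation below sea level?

124 km

ρ_ref D = ρ (D + h) → D (ρ_ref − ρ) = ρ h.
D = ρ h/(ρ_ref − ρ) = 2.589 × 3.94 km/(2.671 − 2.589) = 124 km.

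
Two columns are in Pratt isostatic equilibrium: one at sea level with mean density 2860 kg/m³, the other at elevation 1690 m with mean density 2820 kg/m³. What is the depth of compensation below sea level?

ρ_ref D = ρ (D + h) → D (ρ_ref − ρ) = ρ h.
D = ρ h/(ρ_ref − ρ) = 2820 × 1690 m/(2860 − 2820) = 119000 m.

119000 m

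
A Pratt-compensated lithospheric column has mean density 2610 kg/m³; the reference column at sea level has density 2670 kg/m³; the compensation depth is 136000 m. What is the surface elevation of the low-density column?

3130 m

ρ_ref D = ρ (D + h) → h = D (ρ_ref − ρ)/ρ.
h = 136000 m × (2670 − 2610)/2610 = 3130 m.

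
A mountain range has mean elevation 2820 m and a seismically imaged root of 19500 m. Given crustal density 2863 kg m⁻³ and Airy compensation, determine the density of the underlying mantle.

Airy balance: ρ_c h = (ρ_m − ρ_c) r → ρ_m = ρ_c (1 + h/r).
ρ_m = 2863 × (1 + 2820 m/19500 m) = 3280 kg m⁻³.

3280 kg m⁻³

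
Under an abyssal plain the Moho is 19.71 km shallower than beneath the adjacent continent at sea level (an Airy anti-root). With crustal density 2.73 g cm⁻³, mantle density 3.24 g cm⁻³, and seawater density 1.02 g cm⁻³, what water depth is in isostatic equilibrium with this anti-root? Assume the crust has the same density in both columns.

Replacing a thickness d of crust by seawater at the top must be balanced by replacing crust with mantle at the base: d (ρ_c − ρ_w) = a (ρ_m − ρ_c).
d = a (ρ_m − ρ_c)/(ρ_c − ρ_w) = 19.71 km × 0.51/1.71 = 5.88 km.

5.88 km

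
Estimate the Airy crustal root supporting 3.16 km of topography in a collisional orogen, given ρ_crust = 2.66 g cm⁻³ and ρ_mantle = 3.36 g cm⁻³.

For local isostatic compensation: the weight of the topography is balanced by the buoyancy of the root, ρ_c h = (ρ_m − ρ_c) r.
r = h · ρ_c / (ρ_m − ρ_c) = 3.16 km × 2.66 / (3.36 − 2.66) = 12 km.

12 km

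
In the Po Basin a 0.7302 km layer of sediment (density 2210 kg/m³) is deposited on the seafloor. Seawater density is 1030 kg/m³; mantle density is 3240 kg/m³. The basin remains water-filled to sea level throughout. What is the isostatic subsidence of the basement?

Submarine loading: the sediment displaces seawater, and the subsidence is in turn flooded, so s (ρ_m − ρ_w) = t (ρ_sed − ρ_w).
s = 0.7302 km × (2210 − 1030) / (3240 − 1030) = 0.39 km.

0.39 km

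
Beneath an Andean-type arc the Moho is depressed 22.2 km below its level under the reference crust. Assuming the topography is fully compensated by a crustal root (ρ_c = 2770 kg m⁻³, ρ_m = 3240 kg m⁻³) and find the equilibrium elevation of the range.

3.77 km

Equating mass per unit area of the two columns: ρ_c h = (ρ_m − ρ_c) r.
h = r (ρ_m − ρ_c) / ρ_c = 22.2 km × (3240 − 2770) / 2770 = 3.77 km.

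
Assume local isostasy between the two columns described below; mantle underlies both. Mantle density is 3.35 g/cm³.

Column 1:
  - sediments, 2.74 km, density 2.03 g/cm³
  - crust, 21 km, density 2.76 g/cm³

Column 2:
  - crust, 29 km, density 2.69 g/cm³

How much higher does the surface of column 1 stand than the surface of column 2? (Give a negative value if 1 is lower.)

For any compensation level in the mantle, the mantle terms cancel and isostasy reduces to e = (Σt_1 − Σt_2) − (Σ(ρt)_1 − Σ(ρt)_2) / ρ_m.
Σt_1 = 23.74 km; Σt_2 = 29 km; Σ(ρt)_1 = 63.5222; Σ(ρt)_2 = 78.01 (in km·g/cm³).
e = (23.74 − 29) − (63.5222 − 78.01) / 3.35 = −0.935 km.

−0.935 km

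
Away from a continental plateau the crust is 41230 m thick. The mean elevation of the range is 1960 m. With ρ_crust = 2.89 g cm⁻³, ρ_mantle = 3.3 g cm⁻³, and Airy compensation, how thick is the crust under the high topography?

57000 m

Root depth r = h ρ_c / (ρ_m − ρ_c) = 1960 m × 2.89 / 0.41 = 13820 m.
Total thickness = T + h + r = 41230 m + 1960 m + 13820 m = 57000 m.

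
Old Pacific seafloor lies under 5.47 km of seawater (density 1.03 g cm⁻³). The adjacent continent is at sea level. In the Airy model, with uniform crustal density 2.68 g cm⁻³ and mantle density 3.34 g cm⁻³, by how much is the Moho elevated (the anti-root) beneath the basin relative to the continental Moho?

For local isostatic compensation: replacing crust with seawater at the top is compensated by replacing crust with mantle at the base: d (ρ_c − ρ_w) = a (ρ_m − ρ_c).
a = d (ρ_c − ρ_w)/(ρ_m − ρ_c) = 5.47 km × 1.65/0.66 = 13.7 km.

13.7 km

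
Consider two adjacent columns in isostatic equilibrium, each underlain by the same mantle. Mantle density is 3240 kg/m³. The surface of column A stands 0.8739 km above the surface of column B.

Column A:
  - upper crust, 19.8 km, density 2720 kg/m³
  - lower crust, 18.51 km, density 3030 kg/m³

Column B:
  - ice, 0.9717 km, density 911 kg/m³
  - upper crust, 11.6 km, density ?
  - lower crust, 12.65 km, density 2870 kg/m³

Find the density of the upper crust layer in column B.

2860 kg/m³

Take the compensation level at the base of the deeper column (depth z_c below the surface of column A) and equate Σ ρ_i t_i down to z_c; mantle fills any gap and the z_c terms cancel.
Column A: 19.8×2720 + 18.51×3030 + (z_c − 38.31)×3240
Column B: 0.8739×0 + 0.9717×911 + 11.6×ρ + 12.65×2870 + (z_c − 0.8739 − 25.2217)×3240
The z_c×3240 term appears on both sides and cancels. Collect the known terms of each column as K = Σ(ρt)_known − 3240 × (depth of known layers): K_A = 109941.3 − 3240×38.31 = −14183.1; K_B = 37190.7187 − 3240×(0.8739 + 25.2217) = −47359.0253.
Balance: K_A = K_B + 11.6×ρ, so ρ = (K_A − K_B)/11.6 = 33175.9/11.6 = 2860 kg/m³.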